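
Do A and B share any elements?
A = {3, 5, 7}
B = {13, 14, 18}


Disjoint means A ∩ B = ∅.
A ∩ B = ∅
A ∩ B = ∅, so A and B are disjoint.

No — A and B share no elements (A ∩ B = ∅), so they are disjoint


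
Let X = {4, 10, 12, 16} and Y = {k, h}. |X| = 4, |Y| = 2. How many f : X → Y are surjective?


n = |X| = 4, k = |Y| = 2. Surjections via inclusion-exclusion:
S(n,k) = Σ(-1)^i × C(k,i) × (k-i)^n, i=0 to k
i=0: (-1)^0×C(2,0)×2^4 = 16
i=1: (-1)^1×C(2,1)×1^4 = -2
i=2: (-1)^2×C(2,2)×0^4 = 0
Total = 14

Number of surjections = 14


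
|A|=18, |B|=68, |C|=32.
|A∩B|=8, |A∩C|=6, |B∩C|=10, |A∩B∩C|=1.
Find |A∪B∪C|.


|A∪B∪C| = |A|+|B|+|C| - |A∩B|-|A∩C|-|B∩C| + |A∩B∩C|
= 18+68+32 - 8-6-10 + 1
= 118 - 24 + 1
= 95

|A ∪ B ∪ C| = 95


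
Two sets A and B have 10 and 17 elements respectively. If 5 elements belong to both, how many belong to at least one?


|A ∪ B| = |A| + |B| - |A ∩ B|
= 10 + 17 - 5
= 22

|A ∪ B| = 22


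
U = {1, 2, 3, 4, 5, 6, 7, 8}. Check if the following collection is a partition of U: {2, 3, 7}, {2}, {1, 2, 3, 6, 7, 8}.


A partition requires: (1) non-empty parts, (2) pairwise disjoint, (3) union = U
Parts: {2, 3, 7}, {2}, {1, 2, 3, 6, 7, 8}
Union of parts: {1, 2, 3, 6, 7, 8}
U = {1, 2, 3, 4, 5, 6, 7, 8}
All non-empty? True
Pairwise disjoint? False
Covers U? False

No, not a valid partition


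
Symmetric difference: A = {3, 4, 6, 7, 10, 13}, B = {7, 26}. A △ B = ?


A △ B = (A \ B) ∪ (B \ A) = elements in exactly one of A or B
A \ B = {3, 4, 6, 10, 13}
B \ A = {26}
A △ B = {3, 4, 6, 10, 13, 26}

A △ B = {3, 4, 6, 10, 13, 26}


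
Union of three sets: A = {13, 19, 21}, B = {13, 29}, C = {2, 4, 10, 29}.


A ∪ B = {13, 19, 21, 29}
(A ∪ B) ∪ C = {2, 4, 10, 13, 19, 21, 29}

A ∪ B ∪ C = {2, 4, 10, 13, 19, 21, 29}


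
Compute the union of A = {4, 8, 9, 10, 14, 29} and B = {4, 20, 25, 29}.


A ∪ B = all elements in A or B (or both)
A = {4, 8, 9, 10, 14, 29}
B = {4, 20, 25, 29}
A ∪ B = {4, 8, 9, 10, 14, 20, 25, 29}

A ∪ B = {4, 8, 9, 10, 14, 20, 25, 29}


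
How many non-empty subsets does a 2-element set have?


Total subsets = 2^n = 2^2 = 4
Non-empty subsets exclude the empty set: 2^n - 1
= 4 - 1
= 3

Number of non-empty subsets = 3


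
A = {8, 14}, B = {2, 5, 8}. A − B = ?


A \ B = elements in A but not in B
A = {8, 14}
B = {2, 5, 8}
Remove from A any elements in B
A \ B = {14}

A \ B = {14}


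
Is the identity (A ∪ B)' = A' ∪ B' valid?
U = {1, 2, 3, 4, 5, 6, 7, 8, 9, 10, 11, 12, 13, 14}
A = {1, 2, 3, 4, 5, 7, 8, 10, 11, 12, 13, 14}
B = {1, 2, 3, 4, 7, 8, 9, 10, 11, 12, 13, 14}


LHS: A ∪ B = {1, 2, 3, 4, 5, 7, 8, 9, 10, 11, 12, 13, 14}
(A ∪ B)' = U \ (A ∪ B) = {6}
A' = {6, 9}, B' = {5, 6}
Claimed RHS: A' ∪ B' = {5, 6, 9}
Identity is INVALID: LHS = {6} but the RHS claimed here equals {5, 6, 9}. The correct form is (A ∪ B)' = A' ∩ B'.

Identity is invalid: (A ∪ B)' = {6} but A' ∪ B' = {5, 6, 9}. The correct De Morgan law is (A ∪ B)' = A' ∩ B'.


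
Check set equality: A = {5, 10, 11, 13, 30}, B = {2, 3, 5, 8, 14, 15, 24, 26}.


Two sets are equal iff they have exactly the same elements.
A = {5, 10, 11, 13, 30}
B = {2, 3, 5, 8, 14, 15, 24, 26}
Differences: {2, 3, 8, 10, 11, 13, 14, 15, 24, 26, 30}
A ≠ B

No, A ≠ B


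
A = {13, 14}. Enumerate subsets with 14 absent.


A subset of A that omits 14 is a subset of A \ {14}, so there are 2^(n-1) = 2^1 = 2 of them.
Subsets excluding 14: ∅, {13}

Subsets excluding 14 (2 total): ∅, {13}


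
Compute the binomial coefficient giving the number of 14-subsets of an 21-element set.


C(n,k) = n! / (k!(n-k)!)
C(21,14) = 21! / (14!7!)
= 116280

C(21,14) = 116280


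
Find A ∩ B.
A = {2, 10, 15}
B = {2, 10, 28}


A ∩ B = elements in both A and B
A = {2, 10, 15}
B = {2, 10, 28}
A ∩ B = {2, 10}

A ∩ B = {2, 10}


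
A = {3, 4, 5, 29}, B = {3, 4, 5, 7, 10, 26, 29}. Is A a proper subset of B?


A ⊂ B requires: A ⊆ B AND A ≠ B.
A ⊆ B? Yes
A = B? No
A ⊂ B: Yes (A is a proper subset of B)

Yes, A ⊂ B


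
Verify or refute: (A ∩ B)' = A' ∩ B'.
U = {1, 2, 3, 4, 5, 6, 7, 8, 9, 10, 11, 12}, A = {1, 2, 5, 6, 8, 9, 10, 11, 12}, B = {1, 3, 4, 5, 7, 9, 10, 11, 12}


LHS: A ∩ B = {1, 5, 9, 10, 11, 12}
(A ∩ B)' = U \ (A ∩ B) = {2, 3, 4, 6, 7, 8}
A' = {3, 4, 7}, B' = {2, 6, 8}
Claimed RHS: A' ∩ B' = ∅
Identity is INVALID: LHS = {2, 3, 4, 6, 7, 8} but the RHS claimed here equals ∅. The correct form is (A ∩ B)' = A' ∪ B'.

Identity is invalid: (A ∩ B)' = {2, 3, 4, 6, 7, 8} but A' ∩ B' = ∅. The correct De Morgan law is (A ∩ B)' = A' ∪ B'.


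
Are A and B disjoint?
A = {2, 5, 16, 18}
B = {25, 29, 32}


Disjoint means A ∩ B = ∅.
A ∩ B = ∅
A ∩ B = ∅, so A and B are disjoint.

Yes, A and B are disjoint


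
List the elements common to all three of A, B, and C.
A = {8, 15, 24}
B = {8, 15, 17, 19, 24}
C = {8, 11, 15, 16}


A ∩ B = {8, 15, 24}
(A ∩ B) ∩ C = {8, 15}

A ∩ B ∩ C = {8, 15}


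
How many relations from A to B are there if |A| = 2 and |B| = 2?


A relation from A to B is any subset of A × B.
|A × B| = 2 × 2 = 4
# relations = 2^|A × B| = 2^4 = 16

Number of relations = 16


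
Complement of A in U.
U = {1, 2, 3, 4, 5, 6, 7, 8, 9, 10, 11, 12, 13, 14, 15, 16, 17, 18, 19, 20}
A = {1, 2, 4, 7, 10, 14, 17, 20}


Aᶜ = U \ A = elements in U but not in A
U = {1, 2, 3, 4, 5, 6, 7, 8, 9, 10, 11, 12, 13, 14, 15, 16, 17, 18, 19, 20}
A = {1, 2, 4, 7, 10, 14, 17, 20}
Aᶜ = {3, 5, 6, 8, 9, 11, 12, 13, 15, 16, 18, 19}

Aᶜ = {3, 5, 6, 8, 9, 11, 12, 13, 15, 16, 18, 19}


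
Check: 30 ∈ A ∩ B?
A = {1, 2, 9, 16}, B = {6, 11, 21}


A = {1, 2, 9, 16}, B = {6, 11, 21}
A ∩ B = elements in both A and B
A ∩ B = ∅
Checking if 30 ∈ A ∩ B
30 is not in A ∩ B → False

30 ∉ A ∩ B


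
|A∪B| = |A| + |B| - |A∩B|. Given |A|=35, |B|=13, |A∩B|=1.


|A ∪ B| = |A| + |B| - |A ∩ B|
= 35 + 13 - 1
= 47

|A ∪ B| = 47


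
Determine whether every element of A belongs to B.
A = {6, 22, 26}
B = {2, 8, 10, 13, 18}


A ⊆ B means every element of A is in B.
Elements in A not in B: {6, 22, 26}
So A ⊄ B.

No, A ⊄ B


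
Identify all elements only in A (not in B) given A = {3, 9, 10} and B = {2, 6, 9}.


A = {3, 9, 10}
B = {2, 6, 9}
Region: only in A (not in B)
Elements: {3, 10}

Elements only in A (not in B): {3, 10}


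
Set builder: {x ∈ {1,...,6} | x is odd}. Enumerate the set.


Checking each candidate:
Condition: odd numbers in {1,...,6}
Result = {1, 3, 5}

{1, 3, 5}


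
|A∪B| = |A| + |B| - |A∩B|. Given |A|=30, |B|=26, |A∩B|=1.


|A ∪ B| = |A| + |B| - |A ∩ B|
= 30 + 26 - 1
= 55

|A ∪ B| = 55


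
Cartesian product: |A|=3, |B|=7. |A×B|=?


|A × B| = |A| × |B|
= 3 × 7
= 21

|A × B| = 21


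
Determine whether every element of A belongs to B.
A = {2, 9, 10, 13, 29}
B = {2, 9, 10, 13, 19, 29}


A ⊆ B means every element of A is in B.
All elements of A are in B.
So A ⊆ B.

Yes, A ⊆ B


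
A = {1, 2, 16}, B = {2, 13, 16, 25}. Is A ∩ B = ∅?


Disjoint means A ∩ B = ∅.
A ∩ B = {2, 16}
A ∩ B ≠ ∅, so A and B are NOT disjoint.

No, A and B are not disjoint (A ∩ B = {2, 16})


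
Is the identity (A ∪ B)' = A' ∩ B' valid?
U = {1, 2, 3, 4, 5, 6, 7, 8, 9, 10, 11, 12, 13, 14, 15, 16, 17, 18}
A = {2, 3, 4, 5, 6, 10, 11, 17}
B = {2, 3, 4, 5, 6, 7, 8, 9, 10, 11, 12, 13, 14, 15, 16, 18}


LHS: A ∪ B = {2, 3, 4, 5, 6, 7, 8, 9, 10, 11, 12, 13, 14, 15, 16, 17, 18}
(A ∪ B)' = U \ (A ∪ B) = {1}
A' = {1, 7, 8, 9, 12, 13, 14, 15, 16, 18}, B' = {1, 17}
Claimed RHS: A' ∩ B' = {1}
Identity is VALID: LHS = RHS = {1} ✓

Identity is valid. (A ∪ B)' = A' ∩ B' = {1}


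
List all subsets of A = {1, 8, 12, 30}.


|A| = 4, so |P(A)| = 2^4 = 16
Enumerate subsets by cardinality (0 to 4):
∅, {1}, {8}, {12}, {30}, {1, 8}, {1, 12}, {1, 30}, {8, 12}, {8, 30}, {12, 30}, {1, 8, 12}, {1, 8, 30}, {1, 12, 30}, {8, 12, 30}, {1, 8, 12, 30}

P(A) has 16 subsets: ∅, {1}, {8}, {12}, {30}, {1, 8}, {1, 12}, {1, 30}, {8, 12}, {8, 30}, {12, 30}, {1, 8, 12}, {1, 8, 30}, {1, 12, 30}, {8, 12, 30}, {1, 8, 12, 30}


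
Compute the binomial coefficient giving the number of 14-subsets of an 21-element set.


C(n,k) = n! / (k!(n-k)!)
C(21,14) = 21! / (14!7!)
= 116280

C(21,14) = 116280


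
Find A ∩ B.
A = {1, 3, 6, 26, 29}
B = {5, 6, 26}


A ∩ B = elements in both A and B
A = {1, 3, 6, 26, 29}
B = {5, 6, 26}
A ∩ B = {6, 26}

A ∩ B = {6, 26}


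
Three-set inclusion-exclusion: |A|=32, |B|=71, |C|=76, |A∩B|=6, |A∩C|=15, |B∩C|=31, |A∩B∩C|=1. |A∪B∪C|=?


|A∪B∪C| = |A|+|B|+|C| - |A∩B|-|A∩C|-|B∩C| + |A∩B∩C|
= 32+71+76 - 6-15-31 + 1
= 179 - 52 + 1
= 128

|A ∪ B ∪ C| = 128


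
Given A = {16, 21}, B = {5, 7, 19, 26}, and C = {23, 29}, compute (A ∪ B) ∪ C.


A ∪ B = {5, 7, 16, 19, 21, 26}
(A ∪ B) ∪ C = {5, 7, 16, 19, 21, 23, 26, 29}

A ∪ B ∪ C = {5, 7, 16, 19, 21, 23, 26, 29}


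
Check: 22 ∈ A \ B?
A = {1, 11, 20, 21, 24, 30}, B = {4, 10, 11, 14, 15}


A = {1, 11, 20, 21, 24, 30}, B = {4, 10, 11, 14, 15}
A \ B = elements in A but not in B
A \ B = {1, 20, 21, 24, 30}
Checking if 22 ∈ A \ B
22 is not in A \ B → False

22 ∉ A \ B


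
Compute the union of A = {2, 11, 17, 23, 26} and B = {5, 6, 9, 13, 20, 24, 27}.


A ∪ B = all elements in A or B (or both)
A = {2, 11, 17, 23, 26}
B = {5, 6, 9, 13, 20, 24, 27}
A ∪ B = {2, 5, 6, 9, 11, 13, 17, 20, 23, 24, 26, 27}

A ∪ B = {2, 5, 6, 9, 11, 13, 17, 20, 23, 24, 26, 27}


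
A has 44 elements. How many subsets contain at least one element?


Total subsets = 2^n = 2^44 = 17592186044416
Non-empty subsets exclude the empty set: 2^n - 1
= 17592186044416 - 1
= 17592186044415

Number of non-empty subsets = 17592186044415


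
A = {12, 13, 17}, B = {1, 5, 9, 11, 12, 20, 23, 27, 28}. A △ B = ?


A △ B = (A \ B) ∪ (B \ A) = elements in exactly one of A or B
A \ B = {13, 17}
B \ A = {1, 5, 9, 11, 20, 23, 27, 28}
A △ B = {1, 5, 9, 11, 13, 17, 20, 23, 27, 28}

A △ B = {1, 5, 9, 11, 13, 17, 20, 23, 27, 28}


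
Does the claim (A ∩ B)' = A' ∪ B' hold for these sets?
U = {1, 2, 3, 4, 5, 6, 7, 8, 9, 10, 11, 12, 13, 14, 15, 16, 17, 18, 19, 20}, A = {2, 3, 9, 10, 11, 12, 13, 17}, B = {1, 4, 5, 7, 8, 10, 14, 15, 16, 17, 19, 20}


LHS: A ∩ B = {10, 17}
(A ∩ B)' = U \ (A ∩ B) = {1, 2, 3, 4, 5, 6, 7, 8, 9, 11, 12, 13, 14, 15, 16, 18, 19, 20}
A' = {1, 4, 5, 6, 7, 8, 14, 15, 16, 18, 19, 20}, B' = {2, 3, 6, 9, 11, 12, 13, 18}
Claimed RHS: A' ∪ B' = {1, 2, 3, 4, 5, 6, 7, 8, 9, 11, 12, 13, 14, 15, 16, 18, 19, 20}
Identity is VALID: LHS = RHS = {1, 2, 3, 4, 5, 6, 7, 8, 9, 11, 12, 13, 14, 15, 16, 18, 19, 20} ✓

Identity is valid. (A ∩ B)' = A' ∪ B' = {1, 2, 3, 4, 5, 6, 7, 8, 9, 11, 12, 13, 14, 15, 16, 18, 19, 20}


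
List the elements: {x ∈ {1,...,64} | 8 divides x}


Checking each candidate:
Condition: multiples of 8 in {1,...,64}
Result = {8, 16, 24, 32, 40, 48, 56, 64}

{8, 16, 24, 32, 40, 48, 56, 64}


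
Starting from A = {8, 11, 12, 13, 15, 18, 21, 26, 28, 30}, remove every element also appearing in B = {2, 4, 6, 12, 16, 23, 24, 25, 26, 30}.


A \ B = elements in A but not in B
A = {8, 11, 12, 13, 15, 18, 21, 26, 28, 30}
B = {2, 4, 6, 12, 16, 23, 24, 25, 26, 30}
Remove from A any elements in B
A \ B = {8, 11, 13, 15, 18, 21, 28}

A \ B = {8, 11, 13, 15, 18, 21, 28}


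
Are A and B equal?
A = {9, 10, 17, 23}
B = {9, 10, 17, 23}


Two sets are equal iff they have exactly the same elements.
A = {9, 10, 17, 23}
B = {9, 10, 17, 23}
Same elements → A = B

Yes, A = B


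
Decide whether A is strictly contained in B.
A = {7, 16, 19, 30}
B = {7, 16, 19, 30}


A ⊂ B requires: A ⊆ B AND A ≠ B.
A ⊆ B? Yes
A = B? Yes
A = B, so A is not a PROPER subset.

No, A is not a proper subset of B


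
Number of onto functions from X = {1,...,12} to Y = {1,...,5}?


n = |X| = 12, k = |Y| = 5. Surjections via inclusion-exclusion:
S(n,k) = Σ(-1)^i × C(k,i) × (k-i)^n, i=0 to k
i=0: (-1)^0×C(5,0)×5^12 = 244140625
i=1: (-1)^1×C(5,1)×4^12 = -83886080
i=2: (-1)^2×C(5,2)×3^12 = 5314410
i=3: (-1)^3×C(5,3)×2^12 = -40960
i=4: (-1)^4×C(5,4)×1^12 = 5
i=5: (-1)^5×C(5,5)×0^12 = 0
Total = 165528000

Number of surjections = 165528000


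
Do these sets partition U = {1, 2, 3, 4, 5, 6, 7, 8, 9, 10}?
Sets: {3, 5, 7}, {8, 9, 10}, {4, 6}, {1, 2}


A partition requires: (1) non-empty parts, (2) pairwise disjoint, (3) union = U
Parts: {3, 5, 7}, {8, 9, 10}, {4, 6}, {1, 2}
Union of parts: {1, 2, 3, 4, 5, 6, 7, 8, 9, 10}
U = {1, 2, 3, 4, 5, 6, 7, 8, 9, 10}
All non-empty? True
Pairwise disjoint? True
Covers U? True

Yes, valid partition


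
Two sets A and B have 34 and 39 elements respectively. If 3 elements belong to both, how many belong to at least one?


|A ∪ B| = |A| + |B| - |A ∩ B|
= 34 + 39 - 3
= 70

|A ∪ B| = 70


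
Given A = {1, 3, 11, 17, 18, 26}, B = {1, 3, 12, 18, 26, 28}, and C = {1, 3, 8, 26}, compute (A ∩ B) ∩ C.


A ∩ B = {1, 3, 18, 26}
(A ∩ B) ∩ C = {1, 3, 26}

A ∩ B ∩ C = {1, 3, 26}


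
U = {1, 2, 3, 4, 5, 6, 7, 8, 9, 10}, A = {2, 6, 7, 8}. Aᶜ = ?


Aᶜ = U \ A = elements in U but not in A
U = {1, 2, 3, 4, 5, 6, 7, 8, 9, 10}
A = {2, 6, 7, 8}
Aᶜ = {1, 3, 4, 5, 9, 10}

Aᶜ = {1, 3, 4, 5, 9, 10}


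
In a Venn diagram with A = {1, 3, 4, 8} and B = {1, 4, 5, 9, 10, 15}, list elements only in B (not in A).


A = {1, 3, 4, 8}
B = {1, 4, 5, 9, 10, 15}
Region: only in B (not in A)
Elements: {5, 9, 10, 15}

Elements only in B (not in A): {5, 9, 10, 15}


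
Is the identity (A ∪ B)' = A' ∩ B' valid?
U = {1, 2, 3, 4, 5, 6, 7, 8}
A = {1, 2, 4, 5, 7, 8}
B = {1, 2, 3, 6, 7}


LHS: A ∪ B = {1, 2, 3, 4, 5, 6, 7, 8}
(A ∪ B)' = U \ (A ∪ B) = ∅
A' = {3, 6}, B' = {4, 5, 8}
Claimed RHS: A' ∩ B' = ∅
Identity is VALID: LHS = RHS = ∅ ✓

Identity is valid. (A ∪ B)' = A' ∩ B' = ∅


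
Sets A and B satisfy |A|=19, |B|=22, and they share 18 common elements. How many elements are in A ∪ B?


|A ∪ B| = |A| + |B| - |A ∩ B|
= 19 + 22 - 18
= 23

|A ∪ B| = 23


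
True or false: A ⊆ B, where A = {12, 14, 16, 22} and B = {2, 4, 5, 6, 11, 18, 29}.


A ⊆ B means every element of A is in B.
Elements in A not in B: {12, 14, 16, 22}
So A ⊄ B.

No, A ⊄ B


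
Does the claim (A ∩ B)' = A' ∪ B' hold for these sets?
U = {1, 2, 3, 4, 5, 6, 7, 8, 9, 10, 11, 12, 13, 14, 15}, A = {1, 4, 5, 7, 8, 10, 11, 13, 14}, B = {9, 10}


LHS: A ∩ B = {10}
(A ∩ B)' = U \ (A ∩ B) = {1, 2, 3, 4, 5, 6, 7, 8, 9, 11, 12, 13, 14, 15}
A' = {2, 3, 6, 9, 12, 15}, B' = {1, 2, 3, 4, 5, 6, 7, 8, 11, 12, 13, 14, 15}
Claimed RHS: A' ∪ B' = {1, 2, 3, 4, 5, 6, 7, 8, 9, 11, 12, 13, 14, 15}
Identity is VALID: LHS = RHS = {1, 2, 3, 4, 5, 6, 7, 8, 9, 11, 12, 13, 14, 15} ✓

Identity is valid. (A ∩ B)' = A' ∪ B' = {1, 2, 3, 4, 5, 6, 7, 8, 9, 11, 12, 13, 14, 15}


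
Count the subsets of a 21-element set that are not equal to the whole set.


Total subsets = 2^n = 2^21 = 2097152
Proper subsets exclude the set itself: 2^n - 1
= 2097152 - 1
= 2097151

Number of proper subsets = 2097151


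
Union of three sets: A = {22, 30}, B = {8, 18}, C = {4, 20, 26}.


A ∪ B = {8, 18, 22, 30}
(A ∪ B) ∪ C = {4, 8, 18, 20, 22, 26, 30}

A ∪ B ∪ C = {4, 8, 18, 20, 22, 26, 30}


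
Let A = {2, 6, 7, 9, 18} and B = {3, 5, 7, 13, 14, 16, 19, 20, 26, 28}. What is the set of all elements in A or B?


A ∪ B = all elements in A or B (or both)
A = {2, 6, 7, 9, 18}
B = {3, 5, 7, 13, 14, 16, 19, 20, 26, 28}
A ∪ B = {2, 3, 5, 6, 7, 9, 13, 14, 16, 18, 19, 20, 26, 28}

A ∪ B = {2, 3, 5, 6, 7, 9, 13, 14, 16, 18, 19, 20, 26, 28}


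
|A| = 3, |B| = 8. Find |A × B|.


|A × B| = |A| × |B|
= 3 × 8
= 24

|A × B| = 24


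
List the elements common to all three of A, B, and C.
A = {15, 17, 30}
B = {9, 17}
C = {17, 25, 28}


A ∩ B = {17}
(A ∩ B) ∩ C = {17}

A ∩ B ∩ C = {17}


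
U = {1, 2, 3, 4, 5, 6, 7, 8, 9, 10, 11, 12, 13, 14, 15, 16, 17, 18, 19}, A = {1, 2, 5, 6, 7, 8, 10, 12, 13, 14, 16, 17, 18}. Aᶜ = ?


Aᶜ = U \ A = elements in U but not in A
U = {1, 2, 3, 4, 5, 6, 7, 8, 9, 10, 11, 12, 13, 14, 15, 16, 17, 18, 19}
A = {1, 2, 5, 6, 7, 8, 10, 12, 13, 14, 16, 17, 18}
Aᶜ = {3, 4, 9, 11, 15, 19}

Aᶜ = {3, 4, 9, 11, 15, 19}


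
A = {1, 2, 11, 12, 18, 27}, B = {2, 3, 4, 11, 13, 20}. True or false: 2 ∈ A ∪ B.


A = {1, 2, 11, 12, 18, 27}, B = {2, 3, 4, 11, 13, 20}
A ∪ B = all elements in A or B
A ∪ B = {1, 2, 3, 4, 11, 12, 13, 18, 20, 27}
Checking if 2 ∈ A ∪ B
2 is in A ∪ B → True

2 ∈ A ∪ B


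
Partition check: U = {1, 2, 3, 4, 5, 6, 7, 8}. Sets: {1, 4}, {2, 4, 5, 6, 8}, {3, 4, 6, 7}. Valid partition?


A partition requires: (1) non-empty parts, (2) pairwise disjoint, (3) union = U
Parts: {1, 4}, {2, 4, 5, 6, 8}, {3, 4, 6, 7}
Union of parts: {1, 2, 3, 4, 5, 6, 7, 8}
U = {1, 2, 3, 4, 5, 6, 7, 8}
All non-empty? True
Pairwise disjoint? False
Covers U? True

No, not a valid partition


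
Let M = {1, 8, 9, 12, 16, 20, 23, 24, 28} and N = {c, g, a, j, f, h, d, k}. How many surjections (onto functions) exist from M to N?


n = |M| = 9, k = |N| = 8. Surjections via inclusion-exclusion:
S(n,k) = Σ(-1)^i × C(k,i) × (k-i)^n, i=0 to k
i=0: (-1)^0×C(8,0)×8^9 = 134217728
i=1: (-1)^1×C(8,1)×7^9 = -322828856
i=2: (-1)^2×C(8,2)×6^9 = 282175488
i=3: (-1)^3×C(8,3)×5^9 = -109375000
i=4: (-1)^4×C(8,4)×4^9 = 18350080
i=5: (-1)^5×C(8,5)×3^9 = -1102248
i=6: (-1)^6×C(8,6)×2^9 = 14336
i=7: (-1)^7×C(8,7)×1^9 = -8
i=8: (-1)^8×C(8,8)×0^9 = 0
Total = 1451520

Number of surjections = 1451520


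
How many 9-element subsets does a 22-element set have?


C(n,k) = n! / (k!(n-k)!)
C(22,9) = 22! / (9!13!)
= 497420

C(22,9) = 497420


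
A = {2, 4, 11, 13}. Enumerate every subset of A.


|A| = 4, so |P(A)| = 2^4 = 16
Enumerate subsets by cardinality (0 to 4):
∅, {2}, {4}, {11}, {13}, {2, 4}, {2, 11}, {2, 13}, {4, 11}, {4, 13}, {11, 13}, {2, 4, 11}, {2, 4, 13}, {2, 11, 13}, {4, 11, 13}, {2, 4, 11, 13}

P(A) has 16 subsets: ∅, {2}, {4}, {11}, {13}, {2, 4}, {2, 11}, {2, 13}, {4, 11}, {4, 13}, {11, 13}, {2, 4, 11}, {2, 4, 13}, {2, 11, 13}, {4, 11, 13}, {2, 4, 11, 13}


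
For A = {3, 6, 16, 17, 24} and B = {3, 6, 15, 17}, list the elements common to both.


A ∩ B = elements in both A and B
A = {3, 6, 16, 17, 24}
B = {3, 6, 15, 17}
A ∩ B = {3, 6, 17}

A ∩ B = {3, 6, 17}


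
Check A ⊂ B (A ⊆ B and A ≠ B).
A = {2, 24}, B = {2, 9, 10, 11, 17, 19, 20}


A ⊂ B requires: A ⊆ B AND A ≠ B.
A ⊆ B? No
A ⊄ B, so A is not a proper subset.

No, A is not a proper subset of B


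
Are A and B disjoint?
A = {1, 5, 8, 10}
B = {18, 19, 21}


Disjoint means A ∩ B = ∅.
A ∩ B = ∅
A ∩ B = ∅, so A and B are disjoint.

Yes, A and B are disjoint


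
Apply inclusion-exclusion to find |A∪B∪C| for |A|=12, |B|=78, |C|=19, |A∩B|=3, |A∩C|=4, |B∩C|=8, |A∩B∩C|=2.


|A∪B∪C| = |A|+|B|+|C| - |A∩B|-|A∩C|-|B∩C| + |A∩B∩C|
= 12+78+19 - 3-4-8 + 2
= 109 - 15 + 2
= 96

|A ∪ B ∪ C| = 96


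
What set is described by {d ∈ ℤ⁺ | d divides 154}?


Checking each candidate:
Condition: positive divisors of 154
Result = {1, 2, 7, 11, 14, 22, 77, 154}

{1, 2, 7, 11, 14, 22, 77, 154}


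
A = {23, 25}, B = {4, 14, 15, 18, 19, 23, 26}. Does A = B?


Two sets are equal iff they have exactly the same elements.
A = {23, 25}
B = {4, 14, 15, 18, 19, 23, 26}
Differences: {4, 14, 15, 18, 19, 25, 26}
A ≠ B

No, A ≠ B


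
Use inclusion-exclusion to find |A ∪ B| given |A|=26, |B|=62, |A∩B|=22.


|A ∪ B| = |A| + |B| - |A ∩ B|
= 26 + 62 - 22
= 66

|A ∪ B| = 66


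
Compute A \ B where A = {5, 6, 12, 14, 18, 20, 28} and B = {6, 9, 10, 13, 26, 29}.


A \ B = elements in A but not in B
A = {5, 6, 12, 14, 18, 20, 28}
B = {6, 9, 10, 13, 26, 29}
Remove from A any elements in B
A \ B = {5, 12, 14, 18, 20, 28}

A \ B = {5, 12, 14, 18, 20, 28}


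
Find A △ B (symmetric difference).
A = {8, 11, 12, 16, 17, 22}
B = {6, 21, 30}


A △ B = (A \ B) ∪ (B \ A) = elements in exactly one of A or B
A \ B = {8, 11, 12, 16, 17, 22}
B \ A = {6, 21, 30}
A △ B = {6, 8, 11, 12, 16, 17, 21, 22, 30}

A △ B = {6, 8, 11, 12, 16, 17, 21, 22, 30}


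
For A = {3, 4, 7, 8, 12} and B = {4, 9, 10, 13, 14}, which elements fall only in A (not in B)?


A = {3, 4, 7, 8, 12}
B = {4, 9, 10, 13, 14}
Region: only in A (not in B)
Elements: {3, 7, 8, 12}

Elements only in A (not in B): {3, 7, 8, 12}


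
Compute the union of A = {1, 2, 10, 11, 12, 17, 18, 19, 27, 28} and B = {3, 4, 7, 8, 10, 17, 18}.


A ∪ B = all elements in A or B (or both)
A = {1, 2, 10, 11, 12, 17, 18, 19, 27, 28}
B = {3, 4, 7, 8, 10, 17, 18}
A ∪ B = {1, 2, 3, 4, 7, 8, 10, 11, 12, 17, 18, 19, 27, 28}

A ∪ B = {1, 2, 3, 4, 7, 8, 10, 11, 12, 17, 18, 19, 27, 28}


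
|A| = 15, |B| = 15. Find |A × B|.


|A × B| = |A| × |B|
= 15 × 15
= 225

|A × B| = 225


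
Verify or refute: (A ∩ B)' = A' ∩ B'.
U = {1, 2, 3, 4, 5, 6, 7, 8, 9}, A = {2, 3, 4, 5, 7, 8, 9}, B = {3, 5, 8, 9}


LHS: A ∩ B = {3, 5, 8, 9}
(A ∩ B)' = U \ (A ∩ B) = {1, 2, 4, 6, 7}
A' = {1, 6}, B' = {1, 2, 4, 6, 7}
Claimed RHS: A' ∩ B' = {1, 6}
Identity is INVALID: LHS = {1, 2, 4, 6, 7} but the RHS claimed here equals {1, 6}. The correct form is (A ∩ B)' = A' ∪ B'.

Identity is invalid: (A ∩ B)' = {1, 2, 4, 6, 7} but A' ∩ B' = {1, 6}. The correct De Morgan law is (A ∩ B)' = A' ∪ B'.


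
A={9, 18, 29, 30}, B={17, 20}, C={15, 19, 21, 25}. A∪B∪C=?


A ∪ B = {9, 17, 18, 20, 29, 30}
(A ∪ B) ∪ C = {9, 15, 17, 18, 19, 20, 21, 25, 29, 30}

A ∪ B ∪ C = {9, 15, 17, 18, 19, 20, 21, 25, 29, 30}


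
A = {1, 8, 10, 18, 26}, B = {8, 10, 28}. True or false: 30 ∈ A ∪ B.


A = {1, 8, 10, 18, 26}, B = {8, 10, 28}
A ∪ B = all elements in A or B
A ∪ B = {1, 8, 10, 18, 26, 28}
Checking if 30 ∈ A ∪ B
30 is not in A ∪ B → False

30 ∉ A ∪ B


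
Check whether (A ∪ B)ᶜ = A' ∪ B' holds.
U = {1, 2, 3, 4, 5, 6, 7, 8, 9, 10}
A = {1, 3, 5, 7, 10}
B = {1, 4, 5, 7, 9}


LHS: A ∪ B = {1, 3, 4, 5, 7, 9, 10}
(A ∪ B)' = U \ (A ∪ B) = {2, 6, 8}
A' = {2, 4, 6, 8, 9}, B' = {2, 3, 6, 8, 10}
Claimed RHS: A' ∪ B' = {2, 3, 4, 6, 8, 9, 10}
Identity is INVALID: LHS = {2, 6, 8} but the RHS claimed here equals {2, 3, 4, 6, 8, 9, 10}. The correct form is (A ∪ B)' = A' ∩ B'.

Identity is invalid: (A ∪ B)' = {2, 6, 8} but A' ∪ B' = {2, 3, 4, 6, 8, 9, 10}. The correct De Morgan law is (A ∪ B)' = A' ∩ B'.


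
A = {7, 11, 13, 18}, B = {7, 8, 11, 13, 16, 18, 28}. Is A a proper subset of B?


A ⊂ B requires: A ⊆ B AND A ≠ B.
A ⊆ B? Yes
A = B? No
A ⊂ B: Yes (A is a proper subset of B)

Yes, A ⊂ B


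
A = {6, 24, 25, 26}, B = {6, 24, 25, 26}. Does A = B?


Two sets are equal iff they have exactly the same elements.
A = {6, 24, 25, 26}
B = {6, 24, 25, 26}
Same elements → A = B

Yes, A = B


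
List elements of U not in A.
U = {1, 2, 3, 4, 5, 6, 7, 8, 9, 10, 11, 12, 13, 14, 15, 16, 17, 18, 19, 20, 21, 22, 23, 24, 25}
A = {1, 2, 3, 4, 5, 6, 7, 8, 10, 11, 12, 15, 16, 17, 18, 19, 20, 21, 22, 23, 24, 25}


Aᶜ = U \ A = elements in U but not in A
U = {1, 2, 3, 4, 5, 6, 7, 8, 9, 10, 11, 12, 13, 14, 15, 16, 17, 18, 19, 20, 21, 22, 23, 24, 25}
A = {1, 2, 3, 4, 5, 6, 7, 8, 10, 11, 12, 15, 16, 17, 18, 19, 20, 21, 22, 23, 24, 25}
Aᶜ = {9, 13, 14}

Aᶜ = {9, 13, 14}


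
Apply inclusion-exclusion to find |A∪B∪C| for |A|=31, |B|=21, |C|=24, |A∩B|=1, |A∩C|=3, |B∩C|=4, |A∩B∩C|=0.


|A∪B∪C| = |A|+|B|+|C| - |A∩B|-|A∩C|-|B∩C| + |A∩B∩C|
= 31+21+24 - 1-3-4 + 0
= 76 - 8 + 0
= 68

|A ∪ B ∪ C| = 68


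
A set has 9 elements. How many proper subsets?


Total subsets = 2^n = 2^9 = 512
Proper subsets exclude the set itself: 2^n - 1
= 512 - 1
= 511

Number of proper subsets = 511


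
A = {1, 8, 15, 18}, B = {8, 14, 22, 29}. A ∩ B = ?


A ∩ B = elements in both A and B
A = {1, 8, 15, 18}
B = {8, 14, 22, 29}
A ∩ B = {8}

A ∩ B = {8}


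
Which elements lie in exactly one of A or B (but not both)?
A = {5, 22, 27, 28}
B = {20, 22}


A △ B = (A \ B) ∪ (B \ A) = elements in exactly one of A or B
A \ B = {5, 27, 28}
B \ A = {20}
A △ B = {5, 20, 27, 28}

A △ B = {5, 20, 27, 28}


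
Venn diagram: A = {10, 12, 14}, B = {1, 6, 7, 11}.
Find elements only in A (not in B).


A = {10, 12, 14}
B = {1, 6, 7, 11}
Region: only in A (not in B)
Elements: {10, 12, 14}

Elements only in A (not in B): {10, 12, 14}


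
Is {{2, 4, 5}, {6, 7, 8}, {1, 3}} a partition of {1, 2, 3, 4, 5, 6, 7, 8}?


A partition requires: (1) non-empty parts, (2) pairwise disjoint, (3) union = U
Parts: {2, 4, 5}, {6, 7, 8}, {1, 3}
Union of parts: {1, 2, 3, 4, 5, 6, 7, 8}
U = {1, 2, 3, 4, 5, 6, 7, 8}
All non-empty? True
Pairwise disjoint? True
Covers U? True

Yes, valid partition


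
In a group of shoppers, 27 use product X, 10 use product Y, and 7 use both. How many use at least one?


|A ∪ B| = |A| + |B| - |A ∩ B|
= 27 + 10 - 7
= 30

|A ∪ B| = 30


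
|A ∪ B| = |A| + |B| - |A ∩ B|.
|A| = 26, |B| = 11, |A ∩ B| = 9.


|A ∪ B| = |A| + |B| - |A ∩ B|
= 26 + 11 - 9
= 28

|A ∪ B| = 28


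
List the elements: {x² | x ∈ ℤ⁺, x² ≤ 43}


Checking each candidate:
Condition: positive perfect squares ≤ 43
Result = {1, 4, 9, 16, 25, 36}

{1, 4, 9, 16, 25, 36}


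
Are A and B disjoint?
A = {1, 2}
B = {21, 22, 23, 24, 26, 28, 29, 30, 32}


Disjoint means A ∩ B = ∅.
A ∩ B = ∅
A ∩ B = ∅, so A and B are disjoint.

Yes, A and B are disjoint


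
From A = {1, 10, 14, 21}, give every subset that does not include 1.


A subset of A that omits 1 is a subset of A \ {1}, so there are 2^(n-1) = 2^3 = 8 of them.
Subsets excluding 1: ∅, {10}, {14}, {21}, {10, 14}, {10, 21}, {14, 21}, {10, 14, 21}

Subsets excluding 1 (8 total): ∅, {10}, {14}, {21}, {10, 14}, {10, 21}, {14, 21}, {10, 14, 21}


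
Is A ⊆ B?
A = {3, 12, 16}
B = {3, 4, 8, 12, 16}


A ⊆ B means every element of A is in B.
All elements of A are in B.
So A ⊆ B.

Yes, A ⊆ B


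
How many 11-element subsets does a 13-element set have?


C(n,k) = n! / (k!(n-k)!)
C(13,11) = 13! / (11!2!)
= 78

C(13,11) = 78


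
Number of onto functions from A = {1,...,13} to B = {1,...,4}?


n = |A| = 13, k = |B| = 4. Surjections via inclusion-exclusion:
S(n,k) = Σ(-1)^i × C(k,i) × (k-i)^n, i=0 to k
i=0: (-1)^0×C(4,0)×4^13 = 67108864
i=1: (-1)^1×C(4,1)×3^13 = -6377292
i=2: (-1)^2×C(4,2)×2^13 = 49152
i=3: (-1)^3×C(4,3)×1^13 = -4
i=4: (-1)^4×C(4,4)×0^13 = 0
Total = 60780720

Number of surjections = 60780720


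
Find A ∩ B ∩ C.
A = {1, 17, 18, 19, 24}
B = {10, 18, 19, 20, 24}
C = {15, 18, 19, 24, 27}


A ∩ B = {18, 19, 24}
(A ∩ B) ∩ C = {18, 19, 24}

A ∩ B ∩ C = {18, 19, 24}


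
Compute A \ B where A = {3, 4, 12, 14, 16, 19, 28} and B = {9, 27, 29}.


A \ B = elements in A but not in B
A = {3, 4, 12, 14, 16, 19, 28}
B = {9, 27, 29}
Remove from A any elements in B
A \ B = {3, 4, 12, 14, 16, 19, 28}

A \ B = {3, 4, 12, 14, 16, 19, 28}


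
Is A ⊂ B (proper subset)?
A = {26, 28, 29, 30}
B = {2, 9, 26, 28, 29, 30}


A ⊂ B requires: A ⊆ B AND A ≠ B.
A ⊆ B? Yes
A = B? No
A ⊂ B: Yes (A is a proper subset of B)

Yes, A ⊂ B


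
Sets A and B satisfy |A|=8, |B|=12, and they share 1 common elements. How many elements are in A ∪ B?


|A ∪ B| = |A| + |B| - |A ∩ B|
= 8 + 12 - 1
= 19

|A ∪ B| = 19


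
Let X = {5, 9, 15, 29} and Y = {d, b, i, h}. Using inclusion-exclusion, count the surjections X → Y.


n = |X| = 4, k = |Y| = 4. Surjections via inclusion-exclusion:
S(n,k) = Σ(-1)^i × C(k,i) × (k-i)^n, i=0 to k
i=0: (-1)^0×C(4,0)×4^4 = 256
i=1: (-1)^1×C(4,1)×3^4 = -324
i=2: (-1)^2×C(4,2)×2^4 = 96
i=3: (-1)^3×C(4,3)×1^4 = -4
i=4: (-1)^4×C(4,4)×0^4 = 0
Total = 24

Number of surjections = 24


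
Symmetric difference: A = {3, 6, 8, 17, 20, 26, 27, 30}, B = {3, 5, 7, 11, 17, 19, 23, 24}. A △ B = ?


A △ B = (A \ B) ∪ (B \ A) = elements in exactly one of A or B
A \ B = {6, 8, 20, 26, 27, 30}
B \ A = {5, 7, 11, 19, 23, 24}
A △ B = {5, 6, 7, 8, 11, 19, 20, 23, 24, 26, 27, 30}

A △ B = {5, 6, 7, 8, 11, 19, 20, 23, 24, 26, 27, 30}


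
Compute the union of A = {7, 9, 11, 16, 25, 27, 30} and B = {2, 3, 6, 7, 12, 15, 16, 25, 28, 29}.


A ∪ B = all elements in A or B (or both)
A = {7, 9, 11, 16, 25, 27, 30}
B = {2, 3, 6, 7, 12, 15, 16, 25, 28, 29}
A ∪ B = {2, 3, 6, 7, 9, 11, 12, 15, 16, 25, 27, 28, 29, 30}

A ∪ B = {2, 3, 6, 7, 9, 11, 12, 15, 16, 25, 27, 28, 29, 30}


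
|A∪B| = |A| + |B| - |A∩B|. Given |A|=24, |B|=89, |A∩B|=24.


|A ∪ B| = |A| + |B| - |A ∩ B|
= 24 + 89 - 24
= 89

|A ∪ B| = 89


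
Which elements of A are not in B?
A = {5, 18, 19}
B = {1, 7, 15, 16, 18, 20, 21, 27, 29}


A \ B = elements in A but not in B
A = {5, 18, 19}
B = {1, 7, 15, 16, 18, 20, 21, 27, 29}
Remove from A any elements in B
A \ B = {5, 19}

A \ B = {5, 19}


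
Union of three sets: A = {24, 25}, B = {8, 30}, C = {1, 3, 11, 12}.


A ∪ B = {8, 24, 25, 30}
(A ∪ B) ∪ C = {1, 3, 8, 11, 12, 24, 25, 30}

A ∪ B ∪ C = {1, 3, 8, 11, 12, 24, 25, 30}


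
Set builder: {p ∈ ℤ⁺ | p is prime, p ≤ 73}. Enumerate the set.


Checking each candidate:
Condition: primes ≤ 73
Result = {2, 3, 5, 7, 11, 13, 17, 19, 23, 29, 31, 37, 41, 43, 47, 53, 59, 61, 67, 71, 73}

{2, 3, 5, 7, 11, 13, 17, 19, 23, 29, 31, 37, 41, 43, 47, 53, 59, 61, 67, 71, 73}


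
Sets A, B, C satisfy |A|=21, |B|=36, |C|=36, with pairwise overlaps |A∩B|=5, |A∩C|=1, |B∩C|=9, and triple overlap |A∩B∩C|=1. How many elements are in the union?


|A∪B∪C| = |A|+|B|+|C| - |A∩B|-|A∩C|-|B∩C| + |A∩B∩C|
= 21+36+36 - 5-1-9 + 1
= 93 - 15 + 1
= 79

|A ∪ B ∪ C| = 79


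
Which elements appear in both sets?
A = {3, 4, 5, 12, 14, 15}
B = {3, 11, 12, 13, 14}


A ∩ B = elements in both A and B
A = {3, 4, 5, 12, 14, 15}
B = {3, 11, 12, 13, 14}
A ∩ B = {3, 12, 14}

A ∩ B = {3, 12, 14}


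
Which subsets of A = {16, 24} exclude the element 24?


A subset of A that omits 24 is a subset of A \ {24}, so there are 2^(n-1) = 2^1 = 2 of them.
Subsets excluding 24: ∅, {16}

Subsets excluding 24 (2 total): ∅, {16}


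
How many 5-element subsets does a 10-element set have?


C(n,k) = n! / (k!(n-k)!)
C(10,5) = 10! / (5!5!)
= 252

C(10,5) = 252


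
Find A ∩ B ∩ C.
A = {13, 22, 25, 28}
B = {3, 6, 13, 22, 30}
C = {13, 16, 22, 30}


A ∩ B = {13, 22}
(A ∩ B) ∩ C = {13, 22}

A ∩ B ∩ C = {13, 22}


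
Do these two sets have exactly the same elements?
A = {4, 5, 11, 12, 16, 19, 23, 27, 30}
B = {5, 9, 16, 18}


Two sets are equal iff they have exactly the same elements.
A = {4, 5, 11, 12, 16, 19, 23, 27, 30}
B = {5, 9, 16, 18}
Differences: {4, 9, 11, 12, 18, 19, 23, 27, 30}
A ≠ B

No, A ≠ B


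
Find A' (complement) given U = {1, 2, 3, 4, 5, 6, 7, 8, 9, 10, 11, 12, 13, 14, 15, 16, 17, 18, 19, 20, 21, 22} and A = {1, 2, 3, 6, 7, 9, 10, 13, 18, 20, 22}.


Aᶜ = U \ A = elements in U but not in A
U = {1, 2, 3, 4, 5, 6, 7, 8, 9, 10, 11, 12, 13, 14, 15, 16, 17, 18, 19, 20, 21, 22}
A = {1, 2, 3, 6, 7, 9, 10, 13, 18, 20, 22}
Aᶜ = {4, 5, 8, 11, 12, 14, 15, 16, 17, 19, 21}

Aᶜ = {4, 5, 8, 11, 12, 14, 15, 16, 17, 19, 21}


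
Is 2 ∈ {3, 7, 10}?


A = {3, 7, 10}
Checking if 2 is in A
2 is not in A → False

2 ∉ A


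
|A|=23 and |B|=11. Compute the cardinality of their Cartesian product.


|A × B| = |A| × |B|
= 23 × 11
= 253

|A × B| = 253


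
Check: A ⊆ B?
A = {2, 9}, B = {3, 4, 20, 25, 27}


A ⊆ B means every element of A is in B.
Elements in A not in B: {2, 9}
So A ⊄ B.

No, A ⊄ B


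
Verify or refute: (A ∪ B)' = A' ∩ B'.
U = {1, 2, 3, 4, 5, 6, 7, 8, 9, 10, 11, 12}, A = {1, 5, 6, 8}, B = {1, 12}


LHS: A ∪ B = {1, 5, 6, 8, 12}
(A ∪ B)' = U \ (A ∪ B) = {2, 3, 4, 7, 9, 10, 11}
A' = {2, 3, 4, 7, 9, 10, 11, 12}, B' = {2, 3, 4, 5, 6, 7, 8, 9, 10, 11}
Claimed RHS: A' ∩ B' = {2, 3, 4, 7, 9, 10, 11}
Identity is VALID: LHS = RHS = {2, 3, 4, 7, 9, 10, 11} ✓

Identity is valid. (A ∪ B)' = A' ∩ B' = {2, 3, 4, 7, 9, 10, 11}


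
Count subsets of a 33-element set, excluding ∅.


Total subsets = 2^n = 2^33 = 8589934592
Non-empty subsets exclude the empty set: 2^n - 1
= 8589934592 - 1
= 8589934591

Number of non-empty subsets = 8589934591


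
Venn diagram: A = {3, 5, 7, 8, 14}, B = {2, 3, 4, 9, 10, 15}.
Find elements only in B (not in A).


A = {3, 5, 7, 8, 14}
B = {2, 3, 4, 9, 10, 15}
Region: only in B (not in A)
Elements: {2, 4, 9, 10, 15}

Elements only in B (not in A): {2, 4, 9, 10, 15}


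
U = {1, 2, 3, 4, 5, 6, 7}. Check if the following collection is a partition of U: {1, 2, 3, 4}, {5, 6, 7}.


A partition requires: (1) non-empty parts, (2) pairwise disjoint, (3) union = U
Parts: {1, 2, 3, 4}, {5, 6, 7}
Union of parts: {1, 2, 3, 4, 5, 6, 7}
U = {1, 2, 3, 4, 5, 6, 7}
All non-empty? True
Pairwise disjoint? True
Covers U? True

Yes, valid partition


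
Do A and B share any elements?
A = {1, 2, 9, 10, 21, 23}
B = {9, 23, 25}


Disjoint means A ∩ B = ∅.
A ∩ B = {9, 23}
A ∩ B ≠ ∅, so A and B are NOT disjoint.

Yes — A and B share the element(s) of A ∩ B = {9, 23}, so they are not disjoint


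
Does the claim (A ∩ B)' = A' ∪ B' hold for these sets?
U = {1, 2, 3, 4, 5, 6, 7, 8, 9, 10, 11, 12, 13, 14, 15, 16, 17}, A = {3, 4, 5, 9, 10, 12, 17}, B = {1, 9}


LHS: A ∩ B = {9}
(A ∩ B)' = U \ (A ∩ B) = {1, 2, 3, 4, 5, 6, 7, 8, 10, 11, 12, 13, 14, 15, 16, 17}
A' = {1, 2, 6, 7, 8, 11, 13, 14, 15, 16}, B' = {2, 3, 4, 5, 6, 7, 8, 10, 11, 12, 13, 14, 15, 16, 17}
Claimed RHS: A' ∪ B' = {1, 2, 3, 4, 5, 6, 7, 8, 10, 11, 12, 13, 14, 15, 16, 17}
Identity is VALID: LHS = RHS = {1, 2, 3, 4, 5, 6, 7, 8, 10, 11, 12, 13, 14, 15, 16, 17} ✓

Identity is valid. (A ∩ B)' = A' ∪ B' = {1, 2, 3, 4, 5, 6, 7, 8, 10, 11, 12, 13, 14, 15, 16, 17}


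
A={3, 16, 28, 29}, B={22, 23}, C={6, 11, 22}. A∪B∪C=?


A ∪ B = {3, 16, 22, 23, 28, 29}
(A ∪ B) ∪ C = {3, 6, 11, 16, 22, 23, 28, 29}

A ∪ B ∪ C = {3, 6, 11, 16, 22, 23, 28, 29}


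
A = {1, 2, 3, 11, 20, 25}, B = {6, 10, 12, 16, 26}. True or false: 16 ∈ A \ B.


A = {1, 2, 3, 11, 20, 25}, B = {6, 10, 12, 16, 26}
A \ B = elements in A but not in B
A \ B = {1, 2, 3, 11, 20, 25}
Checking if 16 ∈ A \ B
16 is not in A \ B → False

16 ∉ A \ B


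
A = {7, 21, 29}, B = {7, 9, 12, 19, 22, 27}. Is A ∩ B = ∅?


Disjoint means A ∩ B = ∅.
A ∩ B = {7}
A ∩ B ≠ ∅, so A and B are NOT disjoint.

No, A and B are not disjoint (A ∩ B = {7})


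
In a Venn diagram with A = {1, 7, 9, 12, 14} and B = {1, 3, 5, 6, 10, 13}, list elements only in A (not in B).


A = {1, 7, 9, 12, 14}
B = {1, 3, 5, 6, 10, 13}
Region: only in A (not in B)
Elements: {7, 9, 12, 14}

Elements only in A (not in B): {7, 9, 12, 14}


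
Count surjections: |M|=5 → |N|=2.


n = |M| = 5, k = |N| = 2. Surjections via inclusion-exclusion:
S(n,k) = Σ(-1)^i × C(k,i) × (k-i)^n, i=0 to k
i=0: (-1)^0×C(2,0)×2^5 = 32
i=1: (-1)^1×C(2,1)×1^5 = -2
i=2: (-1)^2×C(2,2)×0^5 = 0
Total = 30

Number of surjections = 30


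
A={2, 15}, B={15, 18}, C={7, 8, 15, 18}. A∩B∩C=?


A ∩ B = {15}
(A ∩ B) ∩ C = {15}

A ∩ B ∩ C = {15}


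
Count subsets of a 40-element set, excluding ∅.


Total subsets = 2^n = 2^40 = 1099511627776
Non-empty subsets exclude the empty set: 2^n - 1
= 1099511627776 - 1
= 1099511627775

Number of non-empty subsets = 1099511627775


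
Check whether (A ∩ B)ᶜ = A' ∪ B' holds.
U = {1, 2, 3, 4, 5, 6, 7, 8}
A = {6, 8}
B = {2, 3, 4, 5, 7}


LHS: A ∩ B = ∅
(A ∩ B)' = U \ (A ∩ B) = {1, 2, 3, 4, 5, 6, 7, 8}
A' = {1, 2, 3, 4, 5, 7}, B' = {1, 6, 8}
Claimed RHS: A' ∪ B' = {1, 2, 3, 4, 5, 6, 7, 8}
Identity is VALID: LHS = RHS = {1, 2, 3, 4, 5, 6, 7, 8} ✓

Identity is valid. (A ∩ B)' = A' ∪ B' = {1, 2, 3, 4, 5, 6, 7, 8}


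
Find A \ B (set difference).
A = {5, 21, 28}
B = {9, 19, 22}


A \ B = elements in A but not in B
A = {5, 21, 28}
B = {9, 19, 22}
Remove from A any elements in B
A \ B = {5, 21, 28}

A \ B = {5, 21, 28}


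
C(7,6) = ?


C(n,k) = n! / (k!(n-k)!)
C(7,6) = 7! / (6!1!)
= 7

C(7,6) = 7


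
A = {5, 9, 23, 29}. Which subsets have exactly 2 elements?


|A| = 4, so A has C(4,2) = 6 subsets of size 2.
Enumerate by choosing 2 elements from A at a time:
{5, 9}, {5, 23}, {5, 29}, {9, 23}, {9, 29}, {23, 29}

2-element subsets (6 total): {5, 9}, {5, 23}, {5, 29}, {9, 23}, {9, 29}, {23, 29}


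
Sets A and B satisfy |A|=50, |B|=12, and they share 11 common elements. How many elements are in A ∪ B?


|A ∪ B| = |A| + |B| - |A ∩ B|
= 50 + 12 - 11
= 51

|A ∪ B| = 51


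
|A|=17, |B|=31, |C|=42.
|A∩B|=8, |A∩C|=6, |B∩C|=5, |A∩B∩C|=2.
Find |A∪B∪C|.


|A∪B∪C| = |A|+|B|+|C| - |A∩B|-|A∩C|-|B∩C| + |A∩B∩C|
= 17+31+42 - 8-6-5 + 2
= 90 - 19 + 2
= 73

|A ∪ B ∪ C| = 73


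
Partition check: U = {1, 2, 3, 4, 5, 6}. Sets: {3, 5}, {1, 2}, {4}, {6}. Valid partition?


A partition requires: (1) non-empty parts, (2) pairwise disjoint, (3) union = U
Parts: {3, 5}, {1, 2}, {4}, {6}
Union of parts: {1, 2, 3, 4, 5, 6}
U = {1, 2, 3, 4, 5, 6}
All non-empty? True
Pairwise disjoint? True
Covers U? True

Yes, valid partition


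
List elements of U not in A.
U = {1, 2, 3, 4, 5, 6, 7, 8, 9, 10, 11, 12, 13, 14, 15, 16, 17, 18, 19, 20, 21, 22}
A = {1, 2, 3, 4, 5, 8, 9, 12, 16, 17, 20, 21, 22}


Aᶜ = U \ A = elements in U but not in A
U = {1, 2, 3, 4, 5, 6, 7, 8, 9, 10, 11, 12, 13, 14, 15, 16, 17, 18, 19, 20, 21, 22}
A = {1, 2, 3, 4, 5, 8, 9, 12, 16, 17, 20, 21, 22}
Aᶜ = {6, 7, 10, 11, 13, 14, 15, 18, 19}

Aᶜ = {6, 7, 10, 11, 13, 14, 15, 18, 19}


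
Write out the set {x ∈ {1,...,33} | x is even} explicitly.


Checking each candidate:
Condition: even numbers in {1,...,33}
Result = {2, 4, 6, 8, 10, 12, 14, 16, 18, 20, 22, 24, 26, 28, 30, 32}

{2, 4, 6, 8, 10, 12, 14, 16, 18, 20, 22, 24, 26, 28, 30, 32}


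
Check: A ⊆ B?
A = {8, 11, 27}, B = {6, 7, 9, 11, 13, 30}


A ⊆ B means every element of A is in B.
Elements in A not in B: {8, 27}
So A ⊄ B.

No, A ⊄ B


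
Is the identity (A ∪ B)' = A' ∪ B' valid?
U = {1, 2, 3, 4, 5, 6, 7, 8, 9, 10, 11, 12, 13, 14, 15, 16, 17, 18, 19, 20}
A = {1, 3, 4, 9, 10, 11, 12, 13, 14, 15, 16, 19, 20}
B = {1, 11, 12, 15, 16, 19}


LHS: A ∪ B = {1, 3, 4, 9, 10, 11, 12, 13, 14, 15, 16, 19, 20}
(A ∪ B)' = U \ (A ∪ B) = {2, 5, 6, 7, 8, 17, 18}
A' = {2, 5, 6, 7, 8, 17, 18}, B' = {2, 3, 4, 5, 6, 7, 8, 9, 10, 13, 14, 17, 18, 20}
Claimed RHS: A' ∪ B' = {2, 3, 4, 5, 6, 7, 8, 9, 10, 13, 14, 17, 18, 20}
Identity is INVALID: LHS = {2, 5, 6, 7, 8, 17, 18} but the RHS claimed here equals {2, 3, 4, 5, 6, 7, 8, 9, 10, 13, 14, 17, 18, 20}. The correct form is (A ∪ B)' = A' ∩ B'.

Identity is invalid: (A ∪ B)' = {2, 5, 6, 7, 8, 17, 18} but A' ∪ B' = {2, 3, 4, 5, 6, 7, 8, 9, 10, 13, 14, 17, 18, 20}. The correct De Morgan law is (A ∪ B)' = A' ∩ B'.


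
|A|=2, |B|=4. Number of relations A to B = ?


A relation from A to B is any subset of A × B.
|A × B| = 2 × 4 = 8
# relations = 2^|A × B| = 2^8 = 256

Number of relations = 256


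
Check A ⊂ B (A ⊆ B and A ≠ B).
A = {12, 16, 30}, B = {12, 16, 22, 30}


A ⊂ B requires: A ⊆ B AND A ≠ B.
A ⊆ B? Yes
A = B? No
A ⊂ B: Yes (A is a proper subset of B)

Yes, A ⊂ B


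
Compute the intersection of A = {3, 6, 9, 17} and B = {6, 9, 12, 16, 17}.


A ∩ B = elements in both A and B
A = {3, 6, 9, 17}
B = {6, 9, 12, 16, 17}
A ∩ B = {6, 9, 17}

A ∩ B = {6, 9, 17}
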